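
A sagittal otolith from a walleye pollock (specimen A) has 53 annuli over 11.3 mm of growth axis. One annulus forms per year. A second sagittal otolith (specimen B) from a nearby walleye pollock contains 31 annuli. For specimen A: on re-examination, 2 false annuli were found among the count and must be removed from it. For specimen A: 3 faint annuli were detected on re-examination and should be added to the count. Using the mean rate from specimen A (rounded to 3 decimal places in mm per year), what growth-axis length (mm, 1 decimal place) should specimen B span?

Specimen A: true annulus count = 53 − 2 + 3 = 54.
A: 11.3 mm over 54 years gives 11.3 / 54 ≈ 0.209 mm per year.
B's length ≈ 0.209 × 31 = 6.5 mm.

6.5 mm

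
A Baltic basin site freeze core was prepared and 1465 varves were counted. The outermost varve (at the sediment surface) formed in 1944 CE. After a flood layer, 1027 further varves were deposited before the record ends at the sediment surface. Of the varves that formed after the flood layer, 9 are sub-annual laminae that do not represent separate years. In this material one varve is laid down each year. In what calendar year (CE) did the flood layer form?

926 CE

There are 1027 varves younger than the flood layer.
Excluding 9 false varves: 1027 − 9 = 1018.
1944 − 1018 = 926 CE.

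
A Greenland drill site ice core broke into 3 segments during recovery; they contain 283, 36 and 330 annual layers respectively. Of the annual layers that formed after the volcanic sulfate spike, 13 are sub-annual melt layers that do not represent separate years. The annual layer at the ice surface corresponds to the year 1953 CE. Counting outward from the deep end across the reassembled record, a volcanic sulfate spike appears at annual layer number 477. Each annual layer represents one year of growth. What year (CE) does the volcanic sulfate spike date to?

1794 CE

Total annual layers = 283 + 36 + 330 = 649.
Between annual layer 477 and the ice surface there are 649 − 477 = 172 annual layers.
Excluding 13 false annual layers: 172 − 13 = 159.
Counting back 159 years from 1953 CE places the volcanic sulfate spike in 1953 − 159 = 1794 CE.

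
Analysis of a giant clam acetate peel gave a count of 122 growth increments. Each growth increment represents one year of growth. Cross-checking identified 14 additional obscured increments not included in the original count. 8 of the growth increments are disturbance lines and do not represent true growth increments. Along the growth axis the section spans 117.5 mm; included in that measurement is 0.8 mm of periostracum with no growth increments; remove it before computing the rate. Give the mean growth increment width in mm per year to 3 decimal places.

Adjusted count: 122 − 8 + 14 = 128 growth increments.
The growth record spans 117.5 − 0.8 = 116.7 mm.
Extension rate ≈ 116.7 / 128 = 0.912 mm per year.

0.912 mm per year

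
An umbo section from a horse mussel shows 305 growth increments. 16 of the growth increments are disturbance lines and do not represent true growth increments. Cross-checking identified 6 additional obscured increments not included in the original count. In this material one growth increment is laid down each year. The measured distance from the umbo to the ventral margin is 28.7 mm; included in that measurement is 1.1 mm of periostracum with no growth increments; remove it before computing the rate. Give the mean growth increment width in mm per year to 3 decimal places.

Correcting the raw count gives 305 − 16 + 6 = 295 true growth increments.
Net length = 28.7 − 1.1 = 27.6 mm.
Mean rate = 27.6 mm / 295 years ≈ 0.094 mm per year.

0.094 mm per year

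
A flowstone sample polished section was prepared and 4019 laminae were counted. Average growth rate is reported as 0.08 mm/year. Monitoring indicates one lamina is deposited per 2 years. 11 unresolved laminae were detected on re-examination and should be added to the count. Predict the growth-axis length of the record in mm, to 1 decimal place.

644.8 mm

True lamina count = 4019 + 11 = 4030.
Multiplying by 2 years per lamina: 4030 × 2 = 8060 years.
8060 years at 0.08 mm/year gives 0.08 × 8060 = 644.8 mm.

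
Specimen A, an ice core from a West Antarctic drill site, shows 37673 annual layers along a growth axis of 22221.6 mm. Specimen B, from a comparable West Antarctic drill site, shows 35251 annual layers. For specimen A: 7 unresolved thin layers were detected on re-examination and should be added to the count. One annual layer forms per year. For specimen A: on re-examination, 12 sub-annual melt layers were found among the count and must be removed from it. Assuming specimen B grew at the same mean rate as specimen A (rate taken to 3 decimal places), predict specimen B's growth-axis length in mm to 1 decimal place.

20798.1 mm

Specimen A: true annual layer count = 37673 − 12 + 7 = 37668.
A: 22221.6 mm over 37668 years gives 22221.6 / 37668 ≈ 0.590 mm/yr.
B's length ≈ 0.590 × 35251 = 20798.1 mm.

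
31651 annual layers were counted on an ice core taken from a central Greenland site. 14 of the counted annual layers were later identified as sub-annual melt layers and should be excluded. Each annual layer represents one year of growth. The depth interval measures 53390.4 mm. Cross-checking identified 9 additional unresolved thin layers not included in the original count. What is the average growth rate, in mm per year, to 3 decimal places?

1.687 mm per year

True annual layer count = 31651 − 14 + 9 = 31646.
Mean rate = 53390.4 mm / 31646 years ≈ 1.687 mm per year.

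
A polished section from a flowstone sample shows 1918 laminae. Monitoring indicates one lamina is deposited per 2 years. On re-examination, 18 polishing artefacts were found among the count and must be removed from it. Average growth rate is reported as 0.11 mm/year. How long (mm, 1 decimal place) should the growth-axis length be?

Correcting the raw count gives 1918 − 18 = 1900 true laminae.
Multiplying by 2 years per lamina: 1900 × 2 = 3800 years.
Predicted length = 0.11 mm/year × 3800 years = 418.0 mm.

418.0 mm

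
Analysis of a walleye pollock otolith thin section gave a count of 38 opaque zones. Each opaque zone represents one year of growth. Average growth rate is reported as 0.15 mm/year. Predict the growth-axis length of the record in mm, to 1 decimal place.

5.7 mm

The record spans 38 years at 0.15 mm per year.
Length ≈ 0.15 × 38 = 5.7 mm.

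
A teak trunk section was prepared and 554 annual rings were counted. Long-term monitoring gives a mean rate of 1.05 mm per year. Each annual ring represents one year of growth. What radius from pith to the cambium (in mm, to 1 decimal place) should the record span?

The record spans 554 years at 1.05 mm per year.
Predicted length = 1.05 mm/year × 554 years = 581.7 mm.

581.7 mm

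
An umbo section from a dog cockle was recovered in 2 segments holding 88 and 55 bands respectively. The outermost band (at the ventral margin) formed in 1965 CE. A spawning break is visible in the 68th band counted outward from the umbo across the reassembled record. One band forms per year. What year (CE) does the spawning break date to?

1890 CE

Total bands = 88 + 55 = 143.
Between band 68 and the ventral margin there are 143 − 68 = 75 bands.
Counting back 75 years from 1965 CE places the spawning break in 1965 − 75 = 1890 CE.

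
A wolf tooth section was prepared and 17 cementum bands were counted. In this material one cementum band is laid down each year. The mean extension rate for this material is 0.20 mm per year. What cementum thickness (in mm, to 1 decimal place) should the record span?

3.4 mm

The record spans 17 years at 0.20 mm per year.
Predicted length = 0.20 mm/year × 17 years = 3.4 mm.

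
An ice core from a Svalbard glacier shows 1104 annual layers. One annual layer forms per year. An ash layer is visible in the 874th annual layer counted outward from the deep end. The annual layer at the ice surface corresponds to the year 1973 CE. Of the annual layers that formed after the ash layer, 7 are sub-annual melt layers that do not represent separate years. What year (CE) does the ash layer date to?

1750 CE

1104 − 874 = 230 annual layers lie beyond the ash layer toward the ice surface.
Removing the 7 false annual layers leaves 230 − 7 = 223 true annual layers beyond the ash layer.
Counting back 223 years from 1973 CE places the ash layer in 1973 − 223 = 1750 CE.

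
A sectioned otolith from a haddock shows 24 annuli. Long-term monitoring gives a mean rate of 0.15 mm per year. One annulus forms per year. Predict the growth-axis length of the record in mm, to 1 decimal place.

3.6 mm

24 years of growth are recorded.
Length ≈ 0.15 × 24 = 3.6 mm.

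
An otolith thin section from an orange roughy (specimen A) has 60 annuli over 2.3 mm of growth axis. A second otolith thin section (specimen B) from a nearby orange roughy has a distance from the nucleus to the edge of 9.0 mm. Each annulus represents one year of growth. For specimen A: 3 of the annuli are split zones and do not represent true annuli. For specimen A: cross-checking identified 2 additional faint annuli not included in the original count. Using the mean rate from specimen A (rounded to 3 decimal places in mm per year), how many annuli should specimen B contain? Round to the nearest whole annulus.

231 annuli

Specimen A: adjusted count: 60 − 3 + 2 = 59 annuli.
A: Mean rate = 2.3 mm / 59 years ≈ 0.039 mm/year.
For B, 9.0 / 0.039 = 230.77 years ≈ 231 annuli.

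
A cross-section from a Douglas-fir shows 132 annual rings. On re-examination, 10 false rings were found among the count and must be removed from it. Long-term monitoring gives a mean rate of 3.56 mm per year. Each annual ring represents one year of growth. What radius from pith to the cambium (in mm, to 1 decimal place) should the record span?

After corrections the count is 132 − 10 = 122 annual rings.
Length ≈ 3.56 × 122 = 434.3 mm.

434.3 mm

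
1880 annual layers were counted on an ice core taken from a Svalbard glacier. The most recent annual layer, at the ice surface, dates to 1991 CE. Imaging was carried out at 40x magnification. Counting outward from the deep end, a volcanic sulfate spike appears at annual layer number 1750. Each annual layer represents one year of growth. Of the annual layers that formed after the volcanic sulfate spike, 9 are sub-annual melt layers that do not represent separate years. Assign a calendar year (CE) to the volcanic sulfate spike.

1880 − 1750 = 130 annual layers lie beyond the volcanic sulfate spike toward the ice surface.
Removing the 9 false annual layers leaves 130 − 9 = 121 true annual layers beyond the volcanic sulfate spike.
1991 − 121 = 1870 CE.

1870 CE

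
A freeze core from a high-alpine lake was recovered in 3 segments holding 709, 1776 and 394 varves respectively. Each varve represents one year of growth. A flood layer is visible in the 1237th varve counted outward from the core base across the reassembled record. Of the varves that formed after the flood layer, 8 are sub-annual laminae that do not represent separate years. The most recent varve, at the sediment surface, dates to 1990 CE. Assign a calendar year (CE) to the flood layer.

Total varves = 709 + 1776 + 394 = 2879.
The flood layer sits at varve 1237 from the core base, so 2879 − 1237 = 1642 varves formed after it.
1642 − 8 false = 1634 true varves after the flood layer.
Counting back 1634 years from 1990 CE places the flood layer in 1990 − 1634 = 356 CE.

356 CE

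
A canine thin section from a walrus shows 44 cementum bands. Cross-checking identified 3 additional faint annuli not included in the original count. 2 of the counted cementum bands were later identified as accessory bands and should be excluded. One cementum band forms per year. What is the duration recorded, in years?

45 years

True cementum band count = 44 − 2 + 3 = 45.
At one cementum band per year, that is 45 years.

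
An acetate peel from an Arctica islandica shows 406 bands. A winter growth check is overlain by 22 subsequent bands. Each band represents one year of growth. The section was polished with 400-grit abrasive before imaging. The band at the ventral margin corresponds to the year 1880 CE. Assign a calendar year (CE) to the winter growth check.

1858 CE

22 bands post-date the winter growth check.
The band at the ventral margin is 1880 CE, so the winter growth check dates to 1880 − 22 = 1858 CE.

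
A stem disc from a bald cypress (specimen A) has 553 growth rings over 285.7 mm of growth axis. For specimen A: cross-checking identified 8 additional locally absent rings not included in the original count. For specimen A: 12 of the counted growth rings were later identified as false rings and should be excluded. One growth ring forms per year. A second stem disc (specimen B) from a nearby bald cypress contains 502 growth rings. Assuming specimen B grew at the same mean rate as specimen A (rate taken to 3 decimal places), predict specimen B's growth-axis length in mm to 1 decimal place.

261.0 mm

Specimen A: after corrections the count is 553 − 12 + 8 = 549 growth rings.
A: Mean rate = 285.7 mm / 549 years ≈ 0.520 mm/yr.
Length of B = 0.520 × 502 = 261.0 mm.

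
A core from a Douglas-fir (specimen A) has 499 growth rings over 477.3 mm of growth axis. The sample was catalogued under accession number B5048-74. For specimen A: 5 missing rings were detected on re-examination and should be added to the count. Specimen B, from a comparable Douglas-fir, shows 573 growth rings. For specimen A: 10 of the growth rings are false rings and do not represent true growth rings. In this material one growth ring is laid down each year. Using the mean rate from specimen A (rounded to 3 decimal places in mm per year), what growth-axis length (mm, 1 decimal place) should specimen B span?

Specimen A: after corrections the count is 499 − 10 + 5 = 494 growth rings.
A: Mean rate = 477.3 mm / 494 years ≈ 0.966 mm per year.
Length of B = 0.966 × 573 = 553.5 mm.

553.5 mm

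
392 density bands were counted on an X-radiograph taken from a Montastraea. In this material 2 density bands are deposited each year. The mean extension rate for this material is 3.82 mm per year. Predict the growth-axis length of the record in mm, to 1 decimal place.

Dividing by 2 density bands per year: 392 / 2 = 196 years.
Predicted length = 3.82 mm/year × 196 years = 748.7 mm.

748.7 mm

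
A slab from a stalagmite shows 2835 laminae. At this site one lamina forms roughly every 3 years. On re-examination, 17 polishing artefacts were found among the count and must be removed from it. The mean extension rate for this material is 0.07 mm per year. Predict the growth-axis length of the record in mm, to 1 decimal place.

591.8 mm

After corrections the count is 2835 − 17 = 2818 laminae.
At 3 years per lamina, 2818 × 3 = 8454 years.
Length ≈ 0.07 × 8454 = 591.8 mm.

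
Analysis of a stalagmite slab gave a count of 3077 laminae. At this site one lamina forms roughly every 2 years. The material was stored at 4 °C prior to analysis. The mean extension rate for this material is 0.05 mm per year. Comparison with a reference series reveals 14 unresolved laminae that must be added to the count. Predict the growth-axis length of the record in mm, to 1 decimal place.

309.1 mm

True lamina count = 3077 + 14 = 3091.
Multiplying by 2 years per lamina: 3091 × 2 = 6182 years.
Predicted length = 0.05 mm/year × 6182 years = 309.1 mm.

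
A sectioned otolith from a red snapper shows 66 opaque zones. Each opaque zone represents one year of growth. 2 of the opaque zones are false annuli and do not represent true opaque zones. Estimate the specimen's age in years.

True opaque zone count = 66 − 2 = 64.
One opaque zone per year makes the duration 64 years.

64 yr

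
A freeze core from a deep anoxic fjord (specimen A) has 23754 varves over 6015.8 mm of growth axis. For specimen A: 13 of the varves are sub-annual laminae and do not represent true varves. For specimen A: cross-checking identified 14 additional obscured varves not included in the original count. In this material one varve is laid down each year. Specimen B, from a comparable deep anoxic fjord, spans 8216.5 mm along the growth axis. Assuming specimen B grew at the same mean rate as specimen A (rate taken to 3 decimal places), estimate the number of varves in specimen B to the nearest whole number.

32476 varves

Specimen A: adjusted count: 23754 − 13 + 14 = 23755 varves.
A: Mean rate = 6015.8 mm / 23755 years ≈ 0.253 mm per year.
Specimen B: 8216.5 mm / 0.253 mm per year = 32476.28 years ≈ 32476 varves.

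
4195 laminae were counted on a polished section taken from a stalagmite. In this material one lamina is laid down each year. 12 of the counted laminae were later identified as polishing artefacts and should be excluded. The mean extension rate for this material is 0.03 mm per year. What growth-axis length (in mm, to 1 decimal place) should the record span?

125.5 mm

Correcting the raw count gives 4195 − 12 = 4183 true laminae.
4183 years at 0.03 mm/year gives 0.03 × 4183 = 125.5 mm.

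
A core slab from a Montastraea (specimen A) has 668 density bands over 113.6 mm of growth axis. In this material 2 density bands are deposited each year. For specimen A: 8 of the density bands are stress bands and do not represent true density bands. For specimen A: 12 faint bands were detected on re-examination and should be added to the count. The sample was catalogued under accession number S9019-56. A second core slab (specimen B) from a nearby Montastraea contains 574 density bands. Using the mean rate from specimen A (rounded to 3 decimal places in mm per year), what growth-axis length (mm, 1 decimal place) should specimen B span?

97.0 mm

Specimen A: adjusted count: 668 − 8 + 12 = 672 density bands.
Specimen A: with 2 density bands per year, 672 / 2 = 336 years.
A: Extension rate ≈ 113.6 / 336 = 0.338 mm per year.
Specimen B: with 2 density bands per year, 574 / 2 = 287 years. For B, 0.338 mm/year × 287 years = 97.0 mm.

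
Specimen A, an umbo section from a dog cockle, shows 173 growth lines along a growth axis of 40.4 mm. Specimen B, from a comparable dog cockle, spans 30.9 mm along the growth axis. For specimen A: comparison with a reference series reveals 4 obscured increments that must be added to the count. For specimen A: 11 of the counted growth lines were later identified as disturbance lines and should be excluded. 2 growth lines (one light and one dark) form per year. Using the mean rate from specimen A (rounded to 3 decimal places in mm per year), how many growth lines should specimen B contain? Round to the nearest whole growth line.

127 growth lines

Specimen A: true growth line count = 173 − 11 + 4 = 166.
Specimen A: 166 growth lines at 2 per year is 166 / 2 = 83 years.
A: Mean rate = 40.4 mm / 83 years ≈ 0.487 mm per year.
B spans 30.9 / 0.487 = 63.45 years; at 2 growth lines per year that is 63.45 × 2 ≈ 127 growth lines.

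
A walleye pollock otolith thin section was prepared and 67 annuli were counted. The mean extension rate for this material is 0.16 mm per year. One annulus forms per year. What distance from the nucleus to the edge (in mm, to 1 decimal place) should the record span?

10.7 mm

67 years of growth are recorded.
67 years at 0.16 mm/year gives 0.16 × 67 = 10.7 mm.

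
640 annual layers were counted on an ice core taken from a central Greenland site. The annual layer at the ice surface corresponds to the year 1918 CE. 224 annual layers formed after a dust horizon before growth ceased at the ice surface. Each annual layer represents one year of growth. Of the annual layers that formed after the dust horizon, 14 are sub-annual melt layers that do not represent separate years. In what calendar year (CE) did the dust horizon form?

There are 224 annual layers younger than the dust horizon.
Removing the 14 false annual layers leaves 224 − 14 = 210 true annual layers beyond the dust horizon.
The annual layer at the ice surface is 1918 CE, so the dust horizon dates to 1918 − 210 = 1708 CE.

1708 CE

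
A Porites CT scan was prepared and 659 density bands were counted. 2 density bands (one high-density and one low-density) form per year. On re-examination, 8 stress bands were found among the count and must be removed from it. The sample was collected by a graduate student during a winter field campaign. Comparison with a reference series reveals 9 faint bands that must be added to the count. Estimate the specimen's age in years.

330 years

True density band count = 659 − 8 + 9 = 660.
Dividing by 2 density bands per year: 660 / 2 = 330 years.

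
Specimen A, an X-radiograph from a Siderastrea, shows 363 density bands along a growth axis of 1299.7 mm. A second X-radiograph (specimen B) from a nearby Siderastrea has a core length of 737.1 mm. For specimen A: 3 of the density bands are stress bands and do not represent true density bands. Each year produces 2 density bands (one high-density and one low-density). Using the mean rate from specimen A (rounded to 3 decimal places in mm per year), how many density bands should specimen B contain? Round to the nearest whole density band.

204 density bands

Specimen A: adjusted count: 363 − 3 = 360 density bands.
Specimen A: dividing by 2 density bands per year: 360 / 2 = 180 years.
A: Mean rate = 1299.7 mm / 180 years ≈ 7.221 mm per year.
B spans 737.1 / 7.221 = 102.08 years; at 2 density bands per year that is 102.08 × 2 ≈ 204 density bands.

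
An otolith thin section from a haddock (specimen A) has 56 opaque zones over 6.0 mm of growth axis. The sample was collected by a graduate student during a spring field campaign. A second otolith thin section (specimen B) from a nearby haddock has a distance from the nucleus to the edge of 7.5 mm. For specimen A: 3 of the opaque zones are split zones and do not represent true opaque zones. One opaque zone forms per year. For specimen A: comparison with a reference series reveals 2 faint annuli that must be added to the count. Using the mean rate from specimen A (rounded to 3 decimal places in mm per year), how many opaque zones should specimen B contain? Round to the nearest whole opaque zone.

Specimen A: after corrections the count is 56 − 3 + 2 = 55 opaque zones.
A: Mean rate = 6.0 mm / 55 years ≈ 0.109 mm/yr.
B spans 7.5 / 0.109 = 68.81 years ≈ 69 opaque zones.

69 opaque zones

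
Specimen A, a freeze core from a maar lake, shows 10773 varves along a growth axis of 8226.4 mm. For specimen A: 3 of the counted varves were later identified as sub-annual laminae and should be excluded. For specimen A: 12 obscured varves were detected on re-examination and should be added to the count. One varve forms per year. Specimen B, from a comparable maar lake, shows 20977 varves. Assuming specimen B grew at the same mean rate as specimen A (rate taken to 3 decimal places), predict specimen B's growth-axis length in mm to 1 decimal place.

16005.5 mm

Specimen A: after corrections the count is 10773 − 3 + 12 = 10782 varves.
A: 8226.4 mm over 10782 years gives 8226.4 / 10782 ≈ 0.763 mm/year.
Length of B = 0.763 × 20977 = 16005.5 mm.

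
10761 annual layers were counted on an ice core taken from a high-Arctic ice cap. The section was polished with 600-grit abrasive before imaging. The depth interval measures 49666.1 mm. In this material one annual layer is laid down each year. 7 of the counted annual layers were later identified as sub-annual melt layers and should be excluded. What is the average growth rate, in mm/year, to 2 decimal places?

4.62 mm/year

True annual layer count = 10761 − 7 = 10754.
Extension rate ≈ 49666.1 / 10754 = 4.62 mm/year.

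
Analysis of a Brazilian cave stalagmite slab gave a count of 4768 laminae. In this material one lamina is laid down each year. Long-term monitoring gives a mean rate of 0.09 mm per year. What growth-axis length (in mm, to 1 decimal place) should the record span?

429.1 mm

4768 years of growth are recorded.
Length ≈ 0.09 × 4768 = 429.1 mm.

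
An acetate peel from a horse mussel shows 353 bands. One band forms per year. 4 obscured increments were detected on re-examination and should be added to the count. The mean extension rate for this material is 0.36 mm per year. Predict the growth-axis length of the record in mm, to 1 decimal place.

128.5 mm

True band count = 353 + 4 = 357.
357 years at 0.36 mm/year gives 0.36 × 357 = 128.5 mm.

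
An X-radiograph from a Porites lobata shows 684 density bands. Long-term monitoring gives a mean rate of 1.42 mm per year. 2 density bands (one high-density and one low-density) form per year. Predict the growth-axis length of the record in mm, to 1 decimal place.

485.6 mm

684 density bands at 2 per year is 684 / 2 = 342 years.
342 years at 1.42 mm/year gives 1.42 × 342 = 485.6 mm.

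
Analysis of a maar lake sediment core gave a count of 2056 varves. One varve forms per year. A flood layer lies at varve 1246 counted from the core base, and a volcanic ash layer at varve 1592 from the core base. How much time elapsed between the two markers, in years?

Separation: 1592 − 1246 = 346 varves.
One varve per year makes the interval 346 years.

346 years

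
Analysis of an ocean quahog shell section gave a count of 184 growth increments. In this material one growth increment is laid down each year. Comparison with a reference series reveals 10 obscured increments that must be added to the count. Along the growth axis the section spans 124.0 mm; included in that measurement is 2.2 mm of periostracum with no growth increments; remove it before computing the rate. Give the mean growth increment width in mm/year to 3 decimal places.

0.628 mm/year

Adjusted count: 184 + 10 = 194 growth increments.
Removing the 2.2 mm offcut leaves 124.0 − 2.2 = 121.8 mm.
Extension rate ≈ 121.8 / 194 = 0.628 mm/year.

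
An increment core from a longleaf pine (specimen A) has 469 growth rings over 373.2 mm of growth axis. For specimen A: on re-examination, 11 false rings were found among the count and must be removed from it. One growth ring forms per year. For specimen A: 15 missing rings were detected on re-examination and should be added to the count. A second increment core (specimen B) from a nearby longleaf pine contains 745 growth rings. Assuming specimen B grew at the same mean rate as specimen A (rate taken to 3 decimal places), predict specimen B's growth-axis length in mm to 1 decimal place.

Specimen A: correcting the raw count gives 469 − 11 + 15 = 473 true growth rings.
A: Mean rate = 373.2 mm / 473 years ≈ 0.789 mm per year.
Length of B = 0.789 × 745 = 587.8 mm.

587.8 mm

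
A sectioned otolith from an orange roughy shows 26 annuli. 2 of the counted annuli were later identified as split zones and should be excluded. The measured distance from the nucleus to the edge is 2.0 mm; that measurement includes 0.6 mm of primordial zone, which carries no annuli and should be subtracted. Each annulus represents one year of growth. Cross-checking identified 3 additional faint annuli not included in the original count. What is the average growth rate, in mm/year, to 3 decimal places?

0.052 mm/year

After corrections the count is 26 − 2 + 3 = 27 annuli.
Removing the 0.6 mm offcut leaves 2.0 − 0.6 = 1.4 mm.
Extension rate ≈ 1.4 / 27 = 0.052 mm/year.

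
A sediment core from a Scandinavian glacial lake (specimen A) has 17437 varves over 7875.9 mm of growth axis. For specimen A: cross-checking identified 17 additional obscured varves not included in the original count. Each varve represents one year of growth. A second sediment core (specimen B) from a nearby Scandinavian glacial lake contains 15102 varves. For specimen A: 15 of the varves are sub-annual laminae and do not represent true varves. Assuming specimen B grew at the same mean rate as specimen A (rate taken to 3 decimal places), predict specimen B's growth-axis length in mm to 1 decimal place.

6826.1 mm

Specimen A: adjusted count: 17437 − 15 + 17 = 17439 varves.
A: Extension rate ≈ 7875.9 / 17439 = 0.452 mm/yr.
B's length ≈ 0.452 × 15102 = 6826.1 mm.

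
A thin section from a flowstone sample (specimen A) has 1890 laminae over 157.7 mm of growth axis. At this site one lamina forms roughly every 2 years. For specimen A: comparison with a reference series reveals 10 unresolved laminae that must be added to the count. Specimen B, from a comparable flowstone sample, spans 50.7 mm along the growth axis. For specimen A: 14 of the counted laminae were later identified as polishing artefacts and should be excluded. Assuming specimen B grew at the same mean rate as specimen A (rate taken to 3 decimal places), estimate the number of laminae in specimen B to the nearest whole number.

604 laminae

Specimen A: after corrections the count is 1890 − 14 + 10 = 1886 laminae.
Specimen A: at 2 years per lamina, 1886 × 2 = 3772 years.
A: 157.7 mm over 3772 years gives 157.7 / 3772 ≈ 0.042 mm/yr.
B spans 50.7 / 0.042 = 1207.14 years; at 2 years per lamina that is 1207.14 / 2 ≈ 604 laminae.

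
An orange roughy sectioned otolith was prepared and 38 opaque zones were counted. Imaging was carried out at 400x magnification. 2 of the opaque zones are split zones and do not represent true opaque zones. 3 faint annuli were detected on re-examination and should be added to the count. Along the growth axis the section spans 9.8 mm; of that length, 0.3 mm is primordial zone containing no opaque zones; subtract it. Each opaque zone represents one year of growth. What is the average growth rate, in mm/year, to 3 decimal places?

0.244 mm/year

Adjusted count: 38 − 2 + 3 = 39 opaque zones.
Net length = 9.8 − 0.3 = 9.5 mm.
9.5 mm over 39 years gives 9.5 / 39 ≈ 0.244 mm/year.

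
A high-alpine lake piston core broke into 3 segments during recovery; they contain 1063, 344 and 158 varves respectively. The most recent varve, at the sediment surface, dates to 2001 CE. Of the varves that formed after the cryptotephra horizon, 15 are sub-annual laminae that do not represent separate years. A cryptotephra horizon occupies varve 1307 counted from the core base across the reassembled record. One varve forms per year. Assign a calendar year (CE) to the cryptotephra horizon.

1758 CE

Total varves = 1063 + 344 + 158 = 1565.
The cryptotephra horizon sits at varve 1307 from the core base, so 1565 − 1307 = 258 varves formed after it.
Removing the 15 false varves leaves 258 − 15 = 243 true varves beyond the cryptotephra horizon.
The varve at the sediment surface is 2001 CE, so the cryptotephra horizon dates to 2001 − 243 = 1758 CE.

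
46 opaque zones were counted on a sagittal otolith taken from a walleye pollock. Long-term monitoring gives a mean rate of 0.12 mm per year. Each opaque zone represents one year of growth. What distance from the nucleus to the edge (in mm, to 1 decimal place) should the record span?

46 years of growth are recorded.
46 years at 0.12 mm/year gives 0.12 × 46 = 5.5 mm.

5.5 mm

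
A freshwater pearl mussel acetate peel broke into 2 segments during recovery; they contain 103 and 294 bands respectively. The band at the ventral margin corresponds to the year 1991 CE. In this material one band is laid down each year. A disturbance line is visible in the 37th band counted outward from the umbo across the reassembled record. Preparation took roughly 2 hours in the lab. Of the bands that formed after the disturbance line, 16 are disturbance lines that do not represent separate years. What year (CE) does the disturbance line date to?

Total bands = 103 + 294 = 397.
Between band 37 and the ventral margin there are 397 − 37 = 360 bands.
Excluding 16 false bands: 360 − 16 = 344.
Counting back 344 years from 1991 CE places the disturbance line in 1991 − 344 = 1647 CE.

1647 CE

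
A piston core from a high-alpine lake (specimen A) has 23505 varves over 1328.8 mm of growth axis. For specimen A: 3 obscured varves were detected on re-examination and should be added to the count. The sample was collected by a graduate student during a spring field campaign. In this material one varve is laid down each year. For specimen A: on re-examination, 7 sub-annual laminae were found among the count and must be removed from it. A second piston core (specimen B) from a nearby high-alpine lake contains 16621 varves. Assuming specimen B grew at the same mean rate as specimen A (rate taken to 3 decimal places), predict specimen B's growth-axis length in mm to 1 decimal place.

947.4 mm

Specimen A: true varve count = 23505 − 7 + 3 = 23501.
A: Extension rate ≈ 1328.8 / 23501 = 0.057 mm/yr.
B's length ≈ 0.057 × 16621 = 947.4 mm.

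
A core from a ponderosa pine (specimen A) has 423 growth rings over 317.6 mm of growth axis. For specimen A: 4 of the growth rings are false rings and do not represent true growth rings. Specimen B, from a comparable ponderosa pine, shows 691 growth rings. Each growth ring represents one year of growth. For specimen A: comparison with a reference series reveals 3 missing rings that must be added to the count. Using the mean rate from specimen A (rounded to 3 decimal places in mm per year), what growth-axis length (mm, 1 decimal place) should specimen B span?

520.3 mm

Specimen A: correcting the raw count gives 423 − 4 + 3 = 422 true growth rings.
A: Extension rate ≈ 317.6 / 422 = 0.753 mm/year.
Length of B = 0.753 × 691 = 520.3 mm.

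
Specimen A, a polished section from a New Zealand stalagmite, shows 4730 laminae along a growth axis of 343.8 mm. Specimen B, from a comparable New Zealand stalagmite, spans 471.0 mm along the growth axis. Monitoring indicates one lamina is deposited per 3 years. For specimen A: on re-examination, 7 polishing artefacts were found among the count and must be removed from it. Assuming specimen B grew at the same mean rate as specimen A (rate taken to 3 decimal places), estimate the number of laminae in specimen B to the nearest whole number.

Specimen A: true lamina count = 4730 − 7 = 4723.
Specimen A: at 3 years per lamina, 4723 × 3 = 14169 years.
A: 343.8 mm over 14169 years gives 343.8 / 14169 ≈ 0.024 mm per year.
B spans 471.0 / 0.024 = 19625.00 years; at 3 years per lamina that is 19625.00 / 3 ≈ 6542 laminae.

6542 laminae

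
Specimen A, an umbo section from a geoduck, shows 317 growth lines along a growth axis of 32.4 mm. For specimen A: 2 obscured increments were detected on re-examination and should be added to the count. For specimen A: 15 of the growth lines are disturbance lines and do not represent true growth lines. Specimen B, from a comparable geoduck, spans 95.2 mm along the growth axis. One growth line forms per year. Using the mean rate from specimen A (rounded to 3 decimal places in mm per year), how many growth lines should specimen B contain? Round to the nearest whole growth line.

890 growth lines

Specimen A: adjusted count: 317 − 15 + 2 = 304 growth lines.
A: Extension rate ≈ 32.4 / 304 = 0.107 mm/yr.
For B, 95.2 / 0.107 = 889.72 years ≈ 890 growth lines.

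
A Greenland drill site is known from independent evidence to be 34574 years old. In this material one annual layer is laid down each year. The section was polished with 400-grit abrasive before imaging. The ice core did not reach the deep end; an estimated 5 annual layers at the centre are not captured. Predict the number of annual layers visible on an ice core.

Expected annual layers over 34574 years: 34574.
34574 − 5 missed = 34569 annual layers expected in the prepared section.

34569 annual layers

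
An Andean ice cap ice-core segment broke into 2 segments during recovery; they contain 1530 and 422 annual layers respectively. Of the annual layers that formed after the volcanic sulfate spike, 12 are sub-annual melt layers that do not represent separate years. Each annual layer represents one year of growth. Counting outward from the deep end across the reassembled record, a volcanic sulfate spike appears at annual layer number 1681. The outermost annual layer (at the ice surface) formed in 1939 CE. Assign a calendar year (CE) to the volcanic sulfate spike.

Total annual layers = 1530 + 422 = 1952.
1952 − 1681 = 271 annual layers lie beyond the volcanic sulfate spike toward the ice surface.
Excluding 12 false annual layers: 271 − 12 = 259.
The annual layer at the ice surface is 1939 CE, so the volcanic sulfate spike dates to 1939 − 259 = 1680 CE.

1680 CE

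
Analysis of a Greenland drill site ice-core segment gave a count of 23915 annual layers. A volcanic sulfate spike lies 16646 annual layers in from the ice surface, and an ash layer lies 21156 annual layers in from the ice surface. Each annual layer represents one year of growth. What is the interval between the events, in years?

4510 years

Separation: 21156 − 16646 = 4510 annual layers.
That is 4510 years at one annual layer per year.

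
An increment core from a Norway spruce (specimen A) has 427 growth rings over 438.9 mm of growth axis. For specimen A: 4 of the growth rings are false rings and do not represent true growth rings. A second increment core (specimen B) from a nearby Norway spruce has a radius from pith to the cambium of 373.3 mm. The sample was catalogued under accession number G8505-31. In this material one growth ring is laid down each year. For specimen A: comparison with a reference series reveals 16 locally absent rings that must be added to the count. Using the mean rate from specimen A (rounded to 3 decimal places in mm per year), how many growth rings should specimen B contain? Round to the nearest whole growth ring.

Specimen A: after corrections the count is 427 − 4 + 16 = 439 growth rings.
A: Extension rate ≈ 438.9 / 439 = 1.000 mm per year.
B spans 373.3 / 1.000 = 373.30 years ≈ 373 growth rings.

373 growth rings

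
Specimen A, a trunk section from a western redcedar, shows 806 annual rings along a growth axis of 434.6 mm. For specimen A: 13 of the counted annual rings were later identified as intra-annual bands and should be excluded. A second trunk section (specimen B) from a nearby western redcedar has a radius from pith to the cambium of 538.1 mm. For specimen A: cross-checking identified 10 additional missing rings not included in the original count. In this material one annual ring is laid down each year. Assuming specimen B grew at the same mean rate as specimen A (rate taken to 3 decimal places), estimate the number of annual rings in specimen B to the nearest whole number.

995 annual rings

Specimen A: after corrections the count is 806 − 13 + 10 = 803 annual rings.
A: Mean rate = 434.6 mm / 803 years ≈ 0.541 mm/yr.
For B, 538.1 / 0.541 = 994.64 years ≈ 995 annual rings.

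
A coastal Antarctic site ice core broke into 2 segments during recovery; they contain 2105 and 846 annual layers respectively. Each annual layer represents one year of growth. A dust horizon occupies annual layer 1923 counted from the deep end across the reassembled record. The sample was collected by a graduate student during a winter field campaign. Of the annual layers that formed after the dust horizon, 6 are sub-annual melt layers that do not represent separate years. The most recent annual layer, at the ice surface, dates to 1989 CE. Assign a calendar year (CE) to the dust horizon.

967 CE

Total annual layers = 2105 + 846 = 2951.
Between annual layer 1923 and the ice surface there are 2951 − 1923 = 1028 annual layers.
Excluding 6 false annual layers: 1028 − 6 = 1022.
The annual layer at the ice surface is 1989 CE, so the dust horizon dates to 1989 − 1022 = 967 CE.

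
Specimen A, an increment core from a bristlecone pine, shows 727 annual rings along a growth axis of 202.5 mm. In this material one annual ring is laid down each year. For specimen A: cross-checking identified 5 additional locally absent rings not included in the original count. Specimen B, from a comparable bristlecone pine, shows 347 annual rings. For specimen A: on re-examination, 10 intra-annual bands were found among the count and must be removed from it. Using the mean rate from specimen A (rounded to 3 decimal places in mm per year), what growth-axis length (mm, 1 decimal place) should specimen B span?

97.2 mm

Specimen A: after corrections the count is 727 − 10 + 5 = 722 annual rings.
A: 202.5 mm over 722 years gives 202.5 / 722 ≈ 0.280 mm/yr.
Length of B = 0.280 × 347 = 97.2 mm.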